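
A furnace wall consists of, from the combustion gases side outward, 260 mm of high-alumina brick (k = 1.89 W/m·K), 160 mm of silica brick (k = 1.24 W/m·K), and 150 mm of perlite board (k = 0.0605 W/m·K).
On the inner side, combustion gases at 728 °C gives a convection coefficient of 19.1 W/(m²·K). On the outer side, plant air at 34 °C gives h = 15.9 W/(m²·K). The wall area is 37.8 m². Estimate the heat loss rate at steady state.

Model the wall as resistances in series:
R_inner film = 1/(h_i·A) = 1/(19.1×37.8) = 0.001385 K/W
R_high-alumina brick = L/(kA) = 0.26/(1.89×37.8) = 0.003639 K/W
R_silica brick = L/(kA) = 0.16/(1.24×37.8) = 0.003414 K/W
R_perlite board = L/(kA) = 0.15/(0.0605×37.8) = 0.06559 K/W
R_outer film = 1/(h_o·A) = 1/(15.9×37.8) = 0.001664 K/W
R_total = 0.07569 K/W
Q = ΔT / R_total = 694 / 0.07569

Q ≈ 9170 W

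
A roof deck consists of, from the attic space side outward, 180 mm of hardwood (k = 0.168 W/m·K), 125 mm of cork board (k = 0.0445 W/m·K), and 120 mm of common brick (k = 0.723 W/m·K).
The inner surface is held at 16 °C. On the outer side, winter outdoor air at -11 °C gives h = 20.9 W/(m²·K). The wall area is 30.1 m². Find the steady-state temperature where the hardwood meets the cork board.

T ≈ 8.93 °C

Series thermal resistances:
R_hardwood = L/(kA) = 0.18/(0.168×30.1) = 0.0356 K/W
R_cork board = L/(kA) = 0.125/(0.0445×30.1) = 0.09332 K/W
R_common brick = L/(kA) = 0.12/(0.723×30.1) = 0.005514 K/W
R_outer film = 1/(h_o·A) = 1/(20.9×30.1) = 0.00159 K/W
R_total = 0.136 K/W;  Q = ΔT/R_total = 27/0.136 = 198.5 W
T_interface = T_inner − Q·ΣR(inner→interface) = 16 − 198×0.0356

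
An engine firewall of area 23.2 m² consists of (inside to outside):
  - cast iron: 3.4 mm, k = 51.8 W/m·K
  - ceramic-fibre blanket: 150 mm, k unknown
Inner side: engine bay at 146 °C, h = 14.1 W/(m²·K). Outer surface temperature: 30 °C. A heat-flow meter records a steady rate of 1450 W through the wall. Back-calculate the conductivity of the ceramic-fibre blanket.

k ≈ 0.084 W/(m·K)

Treating each layer as a thermal resistance in series:
R_inner film = 1/(h_i·A) = 1/(14.1×23.2) = 0.003057 K/W
R_cast iron = L/(kA) = 0.0034/(51.8×23.2) = 2.829×10^-6 K/W
Sum of known resistances R_other = 0.00306 K/W
Total R = ΔT/Q = 116/1450 = 0.08 K/W
R_ceramic-fibre blanket = R_total − R_other = 0.07694 K/W
k = L/(R·A) = 0.15/(0.07694×23.2)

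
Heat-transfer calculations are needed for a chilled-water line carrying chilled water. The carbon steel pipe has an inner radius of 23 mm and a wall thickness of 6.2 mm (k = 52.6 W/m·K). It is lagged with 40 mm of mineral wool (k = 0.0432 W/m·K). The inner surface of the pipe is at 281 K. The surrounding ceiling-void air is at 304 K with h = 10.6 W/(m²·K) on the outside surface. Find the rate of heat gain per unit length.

Radial resistances (cylindrical: R_cond = ln(r_o/r_i)/(2πkL), R_conv = 1/(h·2πrL)):
R_carbon steel pipe wall = ln(29.2/23)/(2π×52.6×1) = 7.222×10^-4 K/W
R_mineral wool = ln(69.2/29.2)/(2π×0.0432×1) = 3.179 K/W
R_outer film = 1/(h_o·2πr_oL) = 1/(10.6×2π×0.0692×1) = 0.217 K/W
R_total = 3.396 K/W
Q = ΔT/R_total = 23/3.396

q′ ≈ 6.77 W/m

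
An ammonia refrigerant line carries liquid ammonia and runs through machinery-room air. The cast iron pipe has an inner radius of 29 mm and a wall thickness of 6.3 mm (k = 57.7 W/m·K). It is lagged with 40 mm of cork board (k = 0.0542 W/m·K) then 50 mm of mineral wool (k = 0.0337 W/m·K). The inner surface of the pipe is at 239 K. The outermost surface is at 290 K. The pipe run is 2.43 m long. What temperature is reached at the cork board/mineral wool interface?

Cylindrical conduction, so R = ln(r₂/r₁)/(2πkL) per layer, in series:
R_cast iron pipe wall = ln(35.3/29)/(2π×57.7×2.43) = 2.231×10^-4 K/W
R_cork board = ln(75.3/35.3)/(2π×0.0542×2.43) = 0.9155 K/W
R_mineral wool = ln(125.3/75.3)/(2π×0.0337×2.43) = 0.9897 K/W
R_total = 1.905 K/W
Q = ΔT/R_total = 51/1.905
Q = 26.8 W
T_interface = T_inner + Q·ΣR(inner→interface) = 239 + 26.8×0.9157

T ≈ 264 K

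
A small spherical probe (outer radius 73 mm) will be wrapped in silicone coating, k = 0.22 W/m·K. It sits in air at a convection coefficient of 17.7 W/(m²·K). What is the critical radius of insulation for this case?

r_cr ≈ 24.9 mm

For a sphere r_cr = 2k/h = 2×0.22/17.7
r_cr = 24.9 mm; since the bare radius (73 mm) is above r_cr, any added insulation will reduce heat loss.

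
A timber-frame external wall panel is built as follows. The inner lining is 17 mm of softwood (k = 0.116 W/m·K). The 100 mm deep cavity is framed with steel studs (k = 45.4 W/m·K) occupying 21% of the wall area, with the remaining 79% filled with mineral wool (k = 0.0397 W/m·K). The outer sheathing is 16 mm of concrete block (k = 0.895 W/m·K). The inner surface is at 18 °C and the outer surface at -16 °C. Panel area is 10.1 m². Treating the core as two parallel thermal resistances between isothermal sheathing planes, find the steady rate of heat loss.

Sheathing layers in series; stud and cavity paths in parallel between them.
R_inner = 0.017/(0.116×10.1) = 0.01451 K/W
R_stud  = 0.1/(45.4×0.21×10.1) = 0.001038 K/W
R_cav   = 0.1/(0.0397×0.79×10.1) = 0.3157 K/W
1/R_core = 1/R_stud + 1/R_cav → R_core = 0.001035 K/W
R_outer = 0.016/(0.895×10.1) = 0.00177 K/W
R_total = 0.01732 K/W
Q = ΔT/R_total = 34/0.01732

Q ≈ 1960 W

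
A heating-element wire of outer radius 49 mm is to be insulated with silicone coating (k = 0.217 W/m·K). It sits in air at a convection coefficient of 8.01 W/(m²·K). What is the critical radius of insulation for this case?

For a cylinder r_cr = k/h = 0.217/8.01
r_cr = 27.1 mm; since the bare radius (49 mm) is above r_cr, any added insulation will reduce heat loss.

r_cr ≈ 27.1 mm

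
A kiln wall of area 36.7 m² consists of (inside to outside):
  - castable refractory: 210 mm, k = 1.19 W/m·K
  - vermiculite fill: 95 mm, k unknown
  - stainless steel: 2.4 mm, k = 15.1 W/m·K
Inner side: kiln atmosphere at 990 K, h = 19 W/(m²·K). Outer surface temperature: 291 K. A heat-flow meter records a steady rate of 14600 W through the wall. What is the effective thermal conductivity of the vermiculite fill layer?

k ≈ 0.0622 W/(m·K)

Model the wall as resistances in series:
R_inner film = 1/(h_i·A) = 1/(19×36.7) = 0.001434 K/W
R_castable refractory = L/(kA) = 0.21/(1.19×36.7) = 0.004808 K/W
R_stainless steel = L/(kA) = 0.0024/(15.1×36.7) = 4.331×10^-6 K/W
Sum of known resistances R_other = 0.006247 K/W
Total R = ΔT/Q = 699/14600 = 0.04788 K/W
R_vermiculite fill = R_total − R_other = 0.04163 K/W
k = L/(R·A) = 0.095/(0.04163×36.7)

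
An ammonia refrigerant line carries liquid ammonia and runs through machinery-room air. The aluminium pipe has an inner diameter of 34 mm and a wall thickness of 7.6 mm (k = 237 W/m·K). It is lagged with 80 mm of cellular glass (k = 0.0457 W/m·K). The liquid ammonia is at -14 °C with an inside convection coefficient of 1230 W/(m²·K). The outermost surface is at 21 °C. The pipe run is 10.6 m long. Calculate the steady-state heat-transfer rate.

For a radial system each layer contributes R = ln(r_out/r_in)/(2πkL); films add R = 1/(hA).
R_inner film = 1/(h_i·2πr₁L) = 1/(1230×2π×0.017×10.6) = 7.181×10^-4 K/W
R_aluminium pipe wall = ln(24.6/17)/(2π×237×10.6) = 2.341×10^-5 K/W
R_cellular glass = ln(104.6/24.6)/(2π×0.0457×10.6) = 0.4755 K/W
R_total = 0.4763 K/W
Q = ΔT/R_total = 35/0.4763

Q ≈ 73.5 W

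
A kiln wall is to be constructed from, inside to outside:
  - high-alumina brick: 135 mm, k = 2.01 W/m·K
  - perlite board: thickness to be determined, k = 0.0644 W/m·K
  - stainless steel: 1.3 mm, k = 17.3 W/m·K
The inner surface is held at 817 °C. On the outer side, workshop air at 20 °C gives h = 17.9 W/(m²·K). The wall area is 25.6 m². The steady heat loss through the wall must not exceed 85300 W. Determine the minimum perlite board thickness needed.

L ≈ 7.48 mm

Treating each layer as a thermal resistance in series:
R_high-alumina brick = L/(kA) = 0.135/(2.01×25.6) = 0.002624 K/W
R_stainless steel = L/(kA) = 0.0013/(17.3×25.6) = 2.935×10^-6 K/W
R_outer film = 1/(h_o·A) = 1/(17.9×25.6) = 0.002182 K/W
Sum of the known resistances R_other = 0.004809 K/W
Required total resistance R_tot = ΔT/Q_allow = 797/85300 = 0.009343 K/W
R_perlite board = R_tot − R_other = 0.004535 K/W
L = R·k·A = 0.004535×0.0644×25.6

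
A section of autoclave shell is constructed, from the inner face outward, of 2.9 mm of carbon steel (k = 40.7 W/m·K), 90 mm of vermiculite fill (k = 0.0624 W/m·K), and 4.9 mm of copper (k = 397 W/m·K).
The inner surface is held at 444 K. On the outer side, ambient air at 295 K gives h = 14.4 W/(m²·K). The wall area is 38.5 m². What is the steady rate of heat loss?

Q ≈ 3790 W

Model the wall as resistances in series:
R_carbon steel = L/(kA) = 0.0029/(40.7×38.5) = 1.851×10^-6 K/W
R_vermiculite fill = L/(kA) = 0.09/(0.0624×38.5) = 0.03746 K/W
R_copper = L/(kA) = 0.0049/(397×38.5) = 3.206×10^-7 K/W
R_outer film = 1/(h_o·A) = 1/(14.4×38.5) = 0.001804 K/W
R_total = 0.03927 K/W
Q = ΔT / R_total = 149 / 0.03927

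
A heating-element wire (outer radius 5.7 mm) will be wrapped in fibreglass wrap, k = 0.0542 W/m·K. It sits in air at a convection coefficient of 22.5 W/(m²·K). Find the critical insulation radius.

r_cr ≈ 2.41 mm

For a cylinder r_cr = k/h = 0.0542/22.5
r_cr = 2.41 mm; since the bare radius (5.7 mm) is above r_cr, any added insulation will reduce heat loss.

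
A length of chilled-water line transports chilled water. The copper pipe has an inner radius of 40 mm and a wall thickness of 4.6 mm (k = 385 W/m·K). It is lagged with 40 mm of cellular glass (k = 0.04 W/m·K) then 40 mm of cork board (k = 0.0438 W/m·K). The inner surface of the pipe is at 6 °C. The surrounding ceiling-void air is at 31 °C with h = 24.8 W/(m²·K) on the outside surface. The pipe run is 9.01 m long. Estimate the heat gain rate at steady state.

Per-layer cylindrical resistances, series-summed:
R_copper pipe wall = ln(44.6/40)/(2π×385×9.01) = 4.994×10^-6 K/W
R_cellular glass = ln(84.6/44.6)/(2π×0.04×9.01) = 0.2827 K/W
R_cork board = ln(124.6/84.6)/(2π×0.0438×9.01) = 0.1561 K/W
R_outer film = 1/(h_o·2πr_oL) = 1/(24.8×2π×0.1246×9.01) = 0.005716 K/W
R_total = 0.4446 K/W
Q = ΔT/R_total = 25/0.4446

Q ≈ 56.2 W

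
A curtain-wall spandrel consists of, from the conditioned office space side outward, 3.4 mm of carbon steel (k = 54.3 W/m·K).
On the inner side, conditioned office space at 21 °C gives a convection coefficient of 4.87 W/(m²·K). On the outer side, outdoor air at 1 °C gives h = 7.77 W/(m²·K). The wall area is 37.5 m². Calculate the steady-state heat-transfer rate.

Series thermal resistances:
R_inner film = 1/(h_i·A) = 1/(4.87×37.5) = 0.005476 K/W
R_carbon steel = L/(kA) = 0.0034/(54.3×37.5) = 1.67×10^-6 K/W
R_outer film = 1/(h_o·A) = 1/(7.77×37.5) = 0.003432 K/W
R_total = 0.008909 K/W
Q = ΔT / R_total = 20 / 0.008909

Q ≈ 2240 W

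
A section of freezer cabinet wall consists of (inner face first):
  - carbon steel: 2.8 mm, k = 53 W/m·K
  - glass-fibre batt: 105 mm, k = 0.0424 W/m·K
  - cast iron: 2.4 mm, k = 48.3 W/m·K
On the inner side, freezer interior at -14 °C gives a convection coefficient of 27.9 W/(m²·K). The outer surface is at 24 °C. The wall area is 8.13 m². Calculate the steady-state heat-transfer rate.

Q ≈ 123 W

Model the wall as resistances in series:
R_inner film = 1/(h_i·A) = 1/(27.9×8.13) = 0.004409 K/W
R_carbon steel = L/(kA) = 0.0028/(53×8.13) = 6.498×10^-6 K/W
R_glass-fibre batt = L/(kA) = 0.105/(0.0424×8.13) = 0.3046 K/W
R_cast iron = L/(kA) = 0.0024/(48.3×8.13) = 6.112×10^-6 K/W
R_total = 0.309 K/W
Q = ΔT / R_total = 38 / 0.309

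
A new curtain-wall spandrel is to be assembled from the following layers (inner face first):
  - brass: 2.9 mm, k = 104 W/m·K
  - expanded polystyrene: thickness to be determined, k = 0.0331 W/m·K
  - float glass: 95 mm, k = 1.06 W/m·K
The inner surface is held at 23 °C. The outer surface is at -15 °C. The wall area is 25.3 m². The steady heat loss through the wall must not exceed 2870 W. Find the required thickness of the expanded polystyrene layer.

L ≈ 8.12 mm

Thermal resistances in series:
R_brass = L/(kA) = 0.0029/(104×25.3) = 1.102×10^-6 K/W
R_float glass = L/(kA) = 0.095/(1.06×25.3) = 0.003542 K/W
Sum of the known resistances R_other = 0.003543 K/W
Required total resistance R_tot = ΔT/Q_allow = 38/2870 = 0.01324 K/W
R_expanded polystyrene = R_tot − R_other = 0.009697 K/W
L = R·k·A = 0.009697×0.0331×25.3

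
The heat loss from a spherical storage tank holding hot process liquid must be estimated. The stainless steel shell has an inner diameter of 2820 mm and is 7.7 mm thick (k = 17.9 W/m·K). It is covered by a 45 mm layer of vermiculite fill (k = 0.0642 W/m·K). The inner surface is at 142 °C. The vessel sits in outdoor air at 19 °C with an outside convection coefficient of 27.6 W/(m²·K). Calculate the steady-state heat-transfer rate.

Radial (spherical) resistances in series:
R_stainless steel shell = (1/1.41 − 1/1.4177)/(4π×17.9) = 1.712×10^-5 K/W
R_vermiculite fill = (1/1.4177 − 1/1.4627)/(4π×0.0642) = 0.0269 K/W
R_outer film = 1/(h·4πr_o²) = 1/(27.6×4π×1.4627²) = 0.001348 K/W
R_total = 0.02826 K/W
Q = ΔT/R_total = 123/0.02826

Q ≈ 4350 W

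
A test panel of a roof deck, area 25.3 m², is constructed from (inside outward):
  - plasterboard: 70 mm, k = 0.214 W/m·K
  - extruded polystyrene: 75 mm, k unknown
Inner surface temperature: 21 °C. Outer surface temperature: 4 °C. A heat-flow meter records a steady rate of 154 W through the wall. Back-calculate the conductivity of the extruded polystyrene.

k ≈ 0.0304 W/(m·K)

Thermal resistances in series:
R_plasterboard = L/(kA) = 0.07/(0.214×25.3) = 0.01293 K/W
Sum of known resistances R_other = 0.01293 K/W
Total R = ΔT/Q = 17/154 = 0.1104 K/W
R_extruded polystyrene = R_total − R_other = 0.09746 K/W
k = L/(R·A) = 0.075/(0.09746×25.3)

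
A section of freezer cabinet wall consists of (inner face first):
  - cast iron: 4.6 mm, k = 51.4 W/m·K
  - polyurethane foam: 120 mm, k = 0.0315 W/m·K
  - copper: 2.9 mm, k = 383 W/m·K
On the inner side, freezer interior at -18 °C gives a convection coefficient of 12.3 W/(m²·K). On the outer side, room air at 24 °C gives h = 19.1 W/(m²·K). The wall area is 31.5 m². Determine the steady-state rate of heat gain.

Q ≈ 336 W

Series thermal resistances:
R_inner film = 1/(h_i·A) = 1/(12.3×31.5) = 0.002581 K/W
R_cast iron = L/(kA) = 0.0046/(51.4×31.5) = 2.841×10^-6 K/W
R_polyurethane foam = L/(kA) = 0.12/(0.0315×31.5) = 0.1209 K/W
R_copper = L/(kA) = 0.0029/(383×31.5) = 2.404×10^-7 K/W
R_outer film = 1/(h_o·A) = 1/(19.1×31.5) = 0.001662 K/W
R_total = 0.1252 K/W
Q = ΔT / R_total = 42 / 0.1252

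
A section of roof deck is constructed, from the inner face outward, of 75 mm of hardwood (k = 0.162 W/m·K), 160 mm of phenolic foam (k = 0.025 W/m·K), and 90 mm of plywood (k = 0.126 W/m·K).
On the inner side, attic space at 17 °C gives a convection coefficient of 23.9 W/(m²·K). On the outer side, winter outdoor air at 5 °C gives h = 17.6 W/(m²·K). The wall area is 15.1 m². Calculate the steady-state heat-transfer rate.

Thermal resistances in series:
R_inner film = 1/(h_i·A) = 1/(23.9×15.1) = 0.002771 K/W
R_hardwood = L/(kA) = 0.075/(0.162×15.1) = 0.03066 K/W
R_phenolic foam = L/(kA) = 0.16/(0.025×15.1) = 0.4238 K/W
R_plywood = L/(kA) = 0.09/(0.126×15.1) = 0.0473 K/W
R_outer film = 1/(h_o·A) = 1/(17.6×15.1) = 0.003763 K/W
R_total = 0.5083 K/W
Q = ΔT / R_total = 12 / 0.5083

Q ≈ 23.6 W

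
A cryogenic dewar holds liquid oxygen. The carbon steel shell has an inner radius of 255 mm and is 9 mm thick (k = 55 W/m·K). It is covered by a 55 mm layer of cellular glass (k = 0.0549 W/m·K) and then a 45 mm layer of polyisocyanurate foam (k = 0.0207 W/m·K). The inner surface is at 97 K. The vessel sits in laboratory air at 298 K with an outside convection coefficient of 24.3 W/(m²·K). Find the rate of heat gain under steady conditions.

Q ≈ 81.7 W

For a spherical shell R = (1/r₁ − 1/r₂)/(4πk); film R = 1/(h·4πr²). In series:
R_carbon steel shell = (1/0.255 − 1/0.264)/(4π×55) = 1.934×10^-4 K/W
R_cellular glass = (1/0.264 − 1/0.319)/(4π×0.0549) = 0.9466 K/W
R_polyisocyanurate foam = (1/0.319 − 1/0.364)/(4π×0.0207) = 1.49 K/W
R_outer film = 1/(h·4πr_o²) = 1/(24.3×4π×0.364²) = 0.02472 K/W
R_total = 2.461 K/W
Q = ΔT/R_total = 201/2.461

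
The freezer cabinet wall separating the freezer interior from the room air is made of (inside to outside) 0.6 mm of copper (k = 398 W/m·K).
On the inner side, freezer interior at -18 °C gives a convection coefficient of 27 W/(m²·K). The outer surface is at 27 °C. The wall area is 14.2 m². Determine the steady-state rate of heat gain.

Q ≈ 17300 W

Thermal resistances in series:
R_inner film = 1/(h_i·A) = 1/(27×14.2) = 0.002608 K/W
R_copper = L/(kA) = 0.0006/(398×14.2) = 1.062×10^-7 K/W
R_total = 0.002608 K/W
Q = ΔT / R_total = 45 / 0.002608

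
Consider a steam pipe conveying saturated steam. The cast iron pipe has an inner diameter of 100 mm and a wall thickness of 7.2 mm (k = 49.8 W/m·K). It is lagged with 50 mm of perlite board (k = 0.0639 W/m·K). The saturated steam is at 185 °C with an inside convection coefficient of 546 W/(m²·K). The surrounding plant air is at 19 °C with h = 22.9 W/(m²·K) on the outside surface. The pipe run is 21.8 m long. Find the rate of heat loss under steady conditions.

Q ≈ 2210 W

Treating each annulus and film as a series resistance:
R_inner film = 1/(h_i·2πr₁L) = 1/(546×2π×0.05×21.8) = 2.674×10^-4 K/W
R_cast iron pipe wall = ln(57.2/50)/(2π×49.8×21.8) = 1.972×10^-5 K/W
R_perlite board = ln(107.2/57.2)/(2π×0.0639×21.8) = 0.07177 K/W
R_outer film = 1/(h_o·2πr_oL) = 1/(22.9×2π×0.1072×21.8) = 0.002974 K/W
R_total = 0.07503 K/W
Q = ΔT/R_total = 166/0.07503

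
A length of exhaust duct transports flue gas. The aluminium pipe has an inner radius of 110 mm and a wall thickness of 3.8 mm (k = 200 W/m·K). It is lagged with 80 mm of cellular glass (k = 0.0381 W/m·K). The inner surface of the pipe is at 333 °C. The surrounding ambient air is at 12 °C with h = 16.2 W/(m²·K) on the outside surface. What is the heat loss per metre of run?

Cylindrical conduction, so R = ln(r₂/r₁)/(2πkL) per layer, in series:
R_aluminium pipe wall = ln(113.8/110)/(2π×200×1) = 2.703×10^-5 K/W
R_cellular glass = ln(193.8/113.8)/(2π×0.0381×1) = 2.224 K/W
R_outer film = 1/(h_o·2πr_oL) = 1/(16.2×2π×0.1938×1) = 0.05069 K/W
R_total = 2.275 K/W
Q = ΔT/R_total = 321/2.275

q′ ≈ 141 W/m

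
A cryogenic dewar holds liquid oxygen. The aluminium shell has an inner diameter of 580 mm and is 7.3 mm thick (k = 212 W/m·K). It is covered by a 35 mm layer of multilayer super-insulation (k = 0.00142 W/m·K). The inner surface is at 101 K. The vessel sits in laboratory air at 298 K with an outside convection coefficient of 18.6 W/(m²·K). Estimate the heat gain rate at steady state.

Q ≈ 9.9 W

Spherical conduction: R = (1/r_in − 1/r_out)/(4πk) per layer; series-sum.
R_aluminium shell = (1/0.29 − 1/0.2973)/(4π×212) = 3.178×10^-5 K/W
R_multilayer super-insulation = (1/0.2973 − 1/0.3323)/(4π×0.00142) = 19.85 K/W
R_outer film = 1/(h·4πr_o²) = 1/(18.6×4π×0.3323²) = 0.03875 K/W
R_total = 19.89 K/W
Q = ΔT/R_total = 197/19.89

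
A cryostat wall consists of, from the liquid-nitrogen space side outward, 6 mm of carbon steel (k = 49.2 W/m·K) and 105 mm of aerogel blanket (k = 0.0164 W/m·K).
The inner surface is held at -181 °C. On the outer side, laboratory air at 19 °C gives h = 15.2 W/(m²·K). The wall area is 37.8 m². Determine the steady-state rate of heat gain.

Q ≈ 1170 W

Using the resistance-network approach (series):
R_carbon steel = L/(kA) = 0.006/(49.2×37.8) = 3.226×10^-6 K/W
R_aerogel blanket = L/(kA) = 0.105/(0.0164×37.8) = 0.1694 K/W
R_outer film = 1/(h_o·A) = 1/(15.2×37.8) = 0.00174 K/W
R_total = 0.1711 K/W
Q = ΔT / R_total = 200 / 0.1711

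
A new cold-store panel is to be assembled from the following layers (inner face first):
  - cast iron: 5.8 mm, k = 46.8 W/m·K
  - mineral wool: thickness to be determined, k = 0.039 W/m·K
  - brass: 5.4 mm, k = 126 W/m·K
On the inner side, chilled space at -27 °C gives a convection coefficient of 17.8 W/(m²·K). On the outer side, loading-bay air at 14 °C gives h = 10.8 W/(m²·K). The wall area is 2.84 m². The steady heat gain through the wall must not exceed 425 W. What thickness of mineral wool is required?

Treating each layer as a thermal resistance in series:
R_inner film = 1/(h_i·A) = 1/(17.8×2.84) = 0.01978 K/W
R_cast iron = L/(kA) = 0.0058/(46.8×2.84) = 4.364×10^-5 K/W
R_brass = L/(kA) = 0.0054/(126×2.84) = 1.509×10^-5 K/W
R_outer film = 1/(h_o·A) = 1/(10.8×2.84) = 0.0326 K/W
Sum of the known resistances R_other = 0.05244 K/W
Required total resistance R_tot = ΔT/Q_allow = 41/425 = 0.09647 K/W
R_mineral wool = R_tot − R_other = 0.04403 K/W
L = R·k·A = 0.04403×0.039×2.84

L ≈ 4.88 mm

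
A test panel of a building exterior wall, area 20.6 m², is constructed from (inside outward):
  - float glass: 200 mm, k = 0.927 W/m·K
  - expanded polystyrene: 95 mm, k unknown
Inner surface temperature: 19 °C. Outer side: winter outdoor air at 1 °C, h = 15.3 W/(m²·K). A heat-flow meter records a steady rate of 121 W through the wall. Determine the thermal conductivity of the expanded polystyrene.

Model the wall as resistances in series:
R_float glass = L/(kA) = 0.2/(0.927×20.6) = 0.01047 K/W
R_outer film = 1/(h_o·A) = 1/(15.3×20.6) = 0.003173 K/W
Sum of known resistances R_other = 0.01365 K/W
Total R = ΔT/Q = 18/121 = 0.1488 K/W
R_expanded polystyrene = R_total − R_other = 0.1351 K/W
k = L/(R·A) = 0.095/(0.1351×20.6)

k ≈ 0.0341 W/(m·K)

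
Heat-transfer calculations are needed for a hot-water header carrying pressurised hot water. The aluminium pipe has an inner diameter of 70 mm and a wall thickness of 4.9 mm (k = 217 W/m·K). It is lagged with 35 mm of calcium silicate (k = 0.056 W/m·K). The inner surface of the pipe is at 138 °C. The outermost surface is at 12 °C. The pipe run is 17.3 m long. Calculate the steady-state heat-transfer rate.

Q ≈ 1220 W

Radial resistances (cylindrical: R_cond = ln(r_o/r_i)/(2πkL), R_conv = 1/(h·2πrL)):
R_aluminium pipe wall = ln(39.9/35)/(2π×217×17.3) = 5.555×10^-6 K/W
R_calcium silicate = ln(74.9/39.9)/(2π×0.056×17.3) = 0.1035 K/W
R_total = 0.1035 K/W
Q = ΔT/R_total = 126/0.1035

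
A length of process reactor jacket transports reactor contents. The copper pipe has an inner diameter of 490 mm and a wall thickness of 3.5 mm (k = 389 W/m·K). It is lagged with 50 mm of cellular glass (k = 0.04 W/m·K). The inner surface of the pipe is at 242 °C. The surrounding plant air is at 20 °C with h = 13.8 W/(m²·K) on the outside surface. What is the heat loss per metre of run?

q′ ≈ 289 W/m

Cylindrical conduction, so R = ln(r₂/r₁)/(2πkL) per layer, in series:
R_copper pipe wall = ln(248.5/245)/(2π×389×1) = 5.803×10^-6 K/W
R_cellular glass = ln(298.5/248.5)/(2π×0.04×1) = 0.7294 K/W
R_outer film = 1/(h_o·2πr_oL) = 1/(13.8×2π×0.2985×1) = 0.03864 K/W
R_total = 0.7681 K/W
Q = ΔT/R_total = 222/0.7681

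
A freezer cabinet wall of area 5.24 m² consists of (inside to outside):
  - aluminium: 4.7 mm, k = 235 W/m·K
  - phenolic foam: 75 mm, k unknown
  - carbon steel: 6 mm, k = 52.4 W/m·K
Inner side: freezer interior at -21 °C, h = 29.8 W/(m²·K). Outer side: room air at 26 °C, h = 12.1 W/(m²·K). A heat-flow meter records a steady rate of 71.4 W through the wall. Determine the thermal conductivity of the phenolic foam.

k ≈ 0.0225 W/(m·K)

Model the wall as resistances in series:
R_inner film = 1/(h_i·A) = 1/(29.8×5.24) = 0.006404 K/W
R_aluminium = L/(kA) = 0.0047/(235×5.24) = 3.817×10^-6 K/W
R_carbon steel = L/(kA) = 0.006/(52.4×5.24) = 2.185×10^-5 K/W
R_outer film = 1/(h_o·A) = 1/(12.1×5.24) = 0.01577 K/W
Sum of known resistances R_other = 0.0222 K/W
Total R = ΔT/Q = 47/71.4 = 0.6583 K/W
R_phenolic foam = R_total − R_other = 0.6361 K/W
k = L/(R·A) = 0.075/(0.6361×5.24)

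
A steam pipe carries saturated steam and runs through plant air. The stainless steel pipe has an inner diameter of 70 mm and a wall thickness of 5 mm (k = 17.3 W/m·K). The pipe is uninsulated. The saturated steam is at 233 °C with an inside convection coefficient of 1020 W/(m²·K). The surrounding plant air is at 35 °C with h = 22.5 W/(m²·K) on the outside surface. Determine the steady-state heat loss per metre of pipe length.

q′ ≈ 1080 W/m

For a radial system each layer contributes R = ln(r_out/r_in)/(2πkL); films add R = 1/(hA).
R_inner film = 1/(h_i·2πr₁L) = 1/(1020×2π×0.035×1) = 0.004458 K/W
R_stainless steel pipe wall = ln(40/35)/(2π×17.3×1) = 0.001228 K/W
R_outer film = 1/(h_o·2πr_oL) = 1/(22.5×2π×0.04×1) = 0.1768 K/W
R_total = 0.1825 K/W
Q = ΔT/R_total = 198/0.1825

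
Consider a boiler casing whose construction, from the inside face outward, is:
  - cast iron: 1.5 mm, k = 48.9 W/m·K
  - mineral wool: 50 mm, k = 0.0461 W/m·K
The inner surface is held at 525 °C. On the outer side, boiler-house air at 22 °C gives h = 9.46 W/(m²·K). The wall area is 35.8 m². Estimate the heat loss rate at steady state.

Treating each layer as a thermal resistance in series:
R_cast iron = L/(kA) = 0.0015/(48.9×35.8) = 8.568×10^-7 K/W
R_mineral wool = L/(kA) = 0.05/(0.0461×35.8) = 0.0303 K/W
R_outer film = 1/(h_o·A) = 1/(9.46×35.8) = 0.002953 K/W
R_total = 0.03325 K/W
Q = ΔT / R_total = 503 / 0.03325

Q ≈ 15100 W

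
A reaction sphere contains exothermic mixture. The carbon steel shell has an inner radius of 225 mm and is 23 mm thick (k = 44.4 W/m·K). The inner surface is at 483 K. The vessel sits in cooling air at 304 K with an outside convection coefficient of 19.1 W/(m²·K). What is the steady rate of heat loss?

Each spherical layer contributes R = (1/r_i − 1/r_o)/(4πk):
R_carbon steel shell = (1/0.225 − 1/0.248)/(4π×44.4) = 7.388×10^-4 K/W
R_outer film = 1/(h·4πr_o²) = 1/(19.1×4π×0.248²) = 0.06774 K/W
R_total = 0.06848 K/W
Q = ΔT/R_total = 179/0.06848

Q ≈ 2610 W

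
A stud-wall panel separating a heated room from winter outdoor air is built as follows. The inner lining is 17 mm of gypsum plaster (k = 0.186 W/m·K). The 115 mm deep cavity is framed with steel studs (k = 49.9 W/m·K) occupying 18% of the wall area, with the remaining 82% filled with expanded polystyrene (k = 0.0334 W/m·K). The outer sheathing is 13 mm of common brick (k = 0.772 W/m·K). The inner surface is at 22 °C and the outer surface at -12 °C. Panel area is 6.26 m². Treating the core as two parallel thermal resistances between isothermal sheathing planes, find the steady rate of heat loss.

Sheathing layers in series; stud and cavity paths in parallel between them.
R_inner = 0.017/(0.186×6.26) = 0.0146 K/W
R_stud  = 0.115/(49.9×0.18×6.26) = 0.002045 K/W
R_cav   = 0.115/(0.0334×0.82×6.26) = 0.6708 K/W
1/R_core = 1/R_stud + 1/R_cav → R_core = 0.002039 K/W
R_outer = 0.013/(0.772×6.26) = 0.00269 K/W
R_total = 0.01933 K/W
Q = ΔT/R_total = 34/0.01933

Q ≈ 1760 W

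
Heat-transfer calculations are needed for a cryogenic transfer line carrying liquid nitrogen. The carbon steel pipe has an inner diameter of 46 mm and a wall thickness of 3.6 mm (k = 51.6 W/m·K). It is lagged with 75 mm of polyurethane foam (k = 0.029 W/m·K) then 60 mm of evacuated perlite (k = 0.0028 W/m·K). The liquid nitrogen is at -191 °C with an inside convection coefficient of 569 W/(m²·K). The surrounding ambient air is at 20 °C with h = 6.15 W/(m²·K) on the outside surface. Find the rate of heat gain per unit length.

q′ ≈ 6.22 W/m

Per-layer cylindrical resistances, series-summed:
R_inner film = 1/(h_i·2πr₁L) = 1/(569×2π×0.023×1) = 0.01216 K/W
R_carbon steel pipe wall = ln(26.6/23)/(2π×51.6×1) = 4.485×10^-4 K/W
R_polyurethane foam = ln(101.6/26.6)/(2π×0.029×1) = 7.355 K/W
R_evacuated perlite = ln(161.6/101.6)/(2π×0.0028×1) = 26.38 K/W
R_outer film = 1/(h_o·2πr_oL) = 1/(6.15×2π×0.1616×1) = 0.1601 K/W
R_total = 33.91 K/W
Q = ΔT/R_total = 211/33.91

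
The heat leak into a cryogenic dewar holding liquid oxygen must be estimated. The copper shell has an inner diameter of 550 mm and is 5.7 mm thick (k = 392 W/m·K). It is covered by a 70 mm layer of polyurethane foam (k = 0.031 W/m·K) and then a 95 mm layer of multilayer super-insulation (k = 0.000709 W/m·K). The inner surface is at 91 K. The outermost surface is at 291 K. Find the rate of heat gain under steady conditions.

Q ≈ 2.86 W

Spherical conduction: R = (1/r_in − 1/r_out)/(4πk) per layer; series-sum.
R_copper shell = (1/0.275 − 1/0.2807)/(4π×392) = 1.499×10^-5 K/W
R_polyurethane foam = (1/0.2807 − 1/0.3507)/(4π×0.031) = 1.825 K/W
R_multilayer super-insulation = (1/0.3507 − 1/0.4457)/(4π×0.000709) = 68.22 K/W
R_total = 70.04 K/W
Q = ΔT/R_total = 200/70.04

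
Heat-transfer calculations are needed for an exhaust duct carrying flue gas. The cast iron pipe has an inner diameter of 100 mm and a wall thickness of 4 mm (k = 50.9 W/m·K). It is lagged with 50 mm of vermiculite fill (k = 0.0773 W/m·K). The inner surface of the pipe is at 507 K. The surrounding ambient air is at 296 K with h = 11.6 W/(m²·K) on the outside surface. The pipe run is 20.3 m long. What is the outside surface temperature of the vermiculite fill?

T ≈ 315 K

For a radial system each layer contributes R = ln(r_out/r_in)/(2πkL); films add R = 1/(hA).
R_cast iron pipe wall = ln(54/50)/(2π×50.9×20.3) = 1.185×10^-5 K/W
R_vermiculite fill = ln(104/54)/(2π×0.0773×20.3) = 0.06647 K/W
R_outer film = 1/(h_o·2πr_oL) = 1/(11.6×2π×0.104×20.3) = 0.006499 K/W
R_total = 0.07299 K/W
Q = ΔT/R_total = 211/0.07299
Q = 2890 W
T_interface = T_inner − Q·ΣR(inner→interface) = 507 − 2890×0.06649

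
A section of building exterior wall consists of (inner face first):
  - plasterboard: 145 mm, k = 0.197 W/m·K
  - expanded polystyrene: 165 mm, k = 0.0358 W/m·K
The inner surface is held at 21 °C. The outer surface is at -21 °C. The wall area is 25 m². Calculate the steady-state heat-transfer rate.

Using the resistance-network approach (series):
R_plasterboard = L/(kA) = 0.145/(0.197×25) = 0.02944 K/W
R_expanded polystyrene = L/(kA) = 0.165/(0.0358×25) = 0.1844 K/W
R_total = 0.2138 K/W
Q = ΔT / R_total = 42 / 0.2138

Q ≈ 196 W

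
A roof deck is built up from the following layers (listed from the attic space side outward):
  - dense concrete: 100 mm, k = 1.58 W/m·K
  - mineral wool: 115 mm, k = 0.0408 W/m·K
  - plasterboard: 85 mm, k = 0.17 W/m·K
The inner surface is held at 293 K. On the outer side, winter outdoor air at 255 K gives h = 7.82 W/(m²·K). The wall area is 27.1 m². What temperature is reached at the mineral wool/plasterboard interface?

Treating each layer as a thermal resistance in series:
R_dense concrete = L/(kA) = 0.1/(1.58×27.1) = 0.002335 K/W
R_mineral wool = L/(kA) = 0.115/(0.0408×27.1) = 0.104 K/W
R_plasterboard = L/(kA) = 0.085/(0.17×27.1) = 0.01845 K/W
R_outer film = 1/(h_o·A) = 1/(7.82×27.1) = 0.004719 K/W
R_total = 0.1295 K/W;  Q = ΔT/R_total = 38/0.1295 = 293.4 W
T_interface = T_inner − Q·ΣR(inner→interface) = 293 − 293×0.1063

T ≈ 262 K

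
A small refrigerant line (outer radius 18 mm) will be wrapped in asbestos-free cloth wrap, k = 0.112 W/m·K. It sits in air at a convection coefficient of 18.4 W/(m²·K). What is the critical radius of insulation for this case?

r_cr ≈ 6.09 mm

For a cylinder r_cr = k/h = 0.112/18.4
r_cr = 6.09 mm; since the bare radius (18 mm) is above r_cr, any added insulation will reduce heat loss.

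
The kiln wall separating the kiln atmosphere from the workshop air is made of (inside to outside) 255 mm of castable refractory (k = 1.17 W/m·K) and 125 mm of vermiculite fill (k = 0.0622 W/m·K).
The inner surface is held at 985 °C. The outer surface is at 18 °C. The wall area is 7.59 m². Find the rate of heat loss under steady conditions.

Using the resistance-network approach (series):
R_castable refractory = L/(kA) = 0.255/(1.17×7.59) = 0.02872 K/W
R_vermiculite fill = L/(kA) = 0.125/(0.0622×7.59) = 0.2648 K/W
R_total = 0.2935 K/W
Q = ΔT / R_total = 967 / 0.2935

Q ≈ 3290 W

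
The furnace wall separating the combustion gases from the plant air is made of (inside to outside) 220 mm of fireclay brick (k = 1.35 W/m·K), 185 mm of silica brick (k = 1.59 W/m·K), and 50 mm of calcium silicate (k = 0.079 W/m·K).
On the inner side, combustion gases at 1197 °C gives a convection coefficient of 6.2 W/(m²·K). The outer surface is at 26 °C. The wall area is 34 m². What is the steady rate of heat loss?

Thermal resistances in series:
R_inner film = 1/(h_i·A) = 1/(6.2×34) = 0.004744 K/W
R_fireclay brick = L/(kA) = 0.22/(1.35×34) = 0.004793 K/W
R_silica brick = L/(kA) = 0.185/(1.59×34) = 0.003422 K/W
R_calcium silicate = L/(kA) = 0.05/(0.079×34) = 0.01862 K/W
R_total = 0.03157 K/W
Q = ΔT / R_total = 1171 / 0.03157

Q ≈ 37100 W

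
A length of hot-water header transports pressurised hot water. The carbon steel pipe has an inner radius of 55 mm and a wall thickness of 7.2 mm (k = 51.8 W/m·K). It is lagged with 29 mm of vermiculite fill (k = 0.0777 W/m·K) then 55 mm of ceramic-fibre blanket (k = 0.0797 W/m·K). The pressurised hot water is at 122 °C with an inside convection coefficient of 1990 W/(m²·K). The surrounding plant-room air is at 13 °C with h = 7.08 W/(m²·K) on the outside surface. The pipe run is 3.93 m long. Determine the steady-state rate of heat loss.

Q ≈ 228 W

Radial resistances (cylindrical: R_cond = ln(r_o/r_i)/(2πkL), R_conv = 1/(h·2πrL)):
R_inner film = 1/(h_i·2πr₁L) = 1/(1990×2π×0.055×3.93) = 3.7×10^-4 K/W
R_carbon steel pipe wall = ln(62.2/55)/(2π×51.8×3.93) = 9.618×10^-5 K/W
R_vermiculite fill = ln(91.2/62.2)/(2π×0.0777×3.93) = 0.1995 K/W
R_ceramic-fibre blanket = ln(146.2/91.2)/(2π×0.0797×3.93) = 0.2398 K/W
R_outer film = 1/(h_o·2πr_oL) = 1/(7.08×2π×0.1462×3.93) = 0.03912 K/W
R_total = 0.4788 K/W
Q = ΔT/R_total = 109/0.4788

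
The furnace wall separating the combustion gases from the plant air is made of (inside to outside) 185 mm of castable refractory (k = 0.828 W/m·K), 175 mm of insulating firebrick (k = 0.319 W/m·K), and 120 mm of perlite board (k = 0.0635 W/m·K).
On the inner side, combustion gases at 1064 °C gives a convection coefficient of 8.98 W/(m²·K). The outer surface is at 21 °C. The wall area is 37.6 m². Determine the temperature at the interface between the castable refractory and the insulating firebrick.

T ≈ 938 °C

Model the wall as resistances in series:
R_inner film = 1/(h_i·A) = 1/(8.98×37.6) = 0.002962 K/W
R_castable refractory = L/(kA) = 0.185/(0.828×37.6) = 0.005942 K/W
R_insulating firebrick = L/(kA) = 0.175/(0.319×37.6) = 0.01459 K/W
R_perlite board = L/(kA) = 0.12/(0.0635×37.6) = 0.05026 K/W
R_total = 0.07375 K/W;  Q = ΔT/R_total = 1043/0.07375 = 14140 W
T_interface = T_inner − Q·ΣR(inner→interface) = 1064 − 14100×0.008904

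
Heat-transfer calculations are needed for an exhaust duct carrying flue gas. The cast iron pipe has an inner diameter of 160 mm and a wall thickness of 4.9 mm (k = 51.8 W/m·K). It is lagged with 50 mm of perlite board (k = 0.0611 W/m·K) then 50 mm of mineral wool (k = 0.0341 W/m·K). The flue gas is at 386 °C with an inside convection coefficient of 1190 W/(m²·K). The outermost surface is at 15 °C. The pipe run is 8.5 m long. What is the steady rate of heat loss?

For a radial system each layer contributes R = ln(r_out/r_in)/(2πkL); films add R = 1/(hA).
R_inner film = 1/(h_i·2πr₁L) = 1/(1190×2π×0.08×8.5) = 1.967×10^-4 K/W
R_cast iron pipe wall = ln(84.9/80)/(2π×51.8×8.5) = 2.149×10^-5 K/W
R_perlite board = ln(134.9/84.9)/(2π×0.0611×8.5) = 0.1419 K/W
R_mineral wool = ln(184.9/134.9)/(2π×0.0341×8.5) = 0.1731 K/W
R_total = 0.3152 K/W
Q = ΔT/R_total = 371/0.3152

Q ≈ 1180 W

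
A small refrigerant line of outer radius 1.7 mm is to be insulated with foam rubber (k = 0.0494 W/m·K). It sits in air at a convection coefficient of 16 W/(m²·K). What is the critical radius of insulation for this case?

For a cylinder r_cr = k/h = 0.0494/16
r_cr = 3.09 mm; since the bare radius (1.7 mm) is below r_cr, adding a thin layer of insulation will *increase* heat loss.

r_cr ≈ 3.09 mm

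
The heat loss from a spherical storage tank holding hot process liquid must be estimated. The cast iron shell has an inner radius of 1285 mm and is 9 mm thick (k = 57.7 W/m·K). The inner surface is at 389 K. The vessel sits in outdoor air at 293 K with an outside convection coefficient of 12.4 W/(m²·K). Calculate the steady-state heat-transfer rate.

Q ≈ 25000 W

Radial (spherical) resistances in series:
R_cast iron shell = (1/1.285 − 1/1.294)/(4π×57.7) = 7.465×10^-6 K/W
R_outer film = 1/(h·4πr_o²) = 1/(12.4×4π×1.294²) = 0.003833 K/W
R_total = 0.00384 K/W
Q = ΔT/R_total = 96/0.00384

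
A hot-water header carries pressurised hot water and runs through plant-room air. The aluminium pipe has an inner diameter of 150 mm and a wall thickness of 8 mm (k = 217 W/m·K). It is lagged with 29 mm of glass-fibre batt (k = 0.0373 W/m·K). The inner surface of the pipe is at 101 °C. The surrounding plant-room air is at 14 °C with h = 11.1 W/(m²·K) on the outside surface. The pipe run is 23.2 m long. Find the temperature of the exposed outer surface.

For a radial system each layer contributes R = ln(r_out/r_in)/(2πkL); films add R = 1/(hA).
R_aluminium pipe wall = ln(83/75)/(2π×217×23.2) = 3.204×10^-6 K/W
R_glass-fibre batt = ln(112/83)/(2π×0.0373×23.2) = 0.05511 K/W
R_outer film = 1/(h_o·2πr_oL) = 1/(11.1×2π×0.112×23.2) = 0.005518 K/W
R_total = 0.06063 K/W
Q = ΔT/R_total = 87/0.06063
Q = 1430 W
T_interface = T_inner − Q·ΣR(inner→interface) = 101 − 1430×0.05512

T ≈ 21.9 °C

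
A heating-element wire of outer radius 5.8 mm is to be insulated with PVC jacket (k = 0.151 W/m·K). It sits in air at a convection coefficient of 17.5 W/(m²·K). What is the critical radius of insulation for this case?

r_cr ≈ 8.63 mm

For a cylinder r_cr = k/h = 0.151/17.5
r_cr = 8.63 mm; since the bare radius (5.8 mm) is below r_cr, adding a thin layer of insulation will *increase* heat loss.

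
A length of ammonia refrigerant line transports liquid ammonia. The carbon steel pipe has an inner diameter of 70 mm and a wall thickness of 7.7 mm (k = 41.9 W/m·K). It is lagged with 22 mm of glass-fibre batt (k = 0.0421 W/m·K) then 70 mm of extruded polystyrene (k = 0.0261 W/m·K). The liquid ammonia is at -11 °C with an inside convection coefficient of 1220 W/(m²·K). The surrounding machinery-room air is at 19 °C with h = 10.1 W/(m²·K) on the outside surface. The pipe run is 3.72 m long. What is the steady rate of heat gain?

Q ≈ 18.1 W

Per-layer cylindrical resistances, series-summed:
R_inner film = 1/(h_i·2πr₁L) = 1/(1220×2π×0.035×3.72) = 0.001002 K/W
R_carbon steel pipe wall = ln(42.7/35)/(2π×41.9×3.72) = 2.03×10^-4 K/W
R_glass-fibre batt = ln(64.7/42.7)/(2π×0.0421×3.72) = 0.4223 K/W
R_extruded polystyrene = ln(134.7/64.7)/(2π×0.0261×3.72) = 1.202 K/W
R_outer film = 1/(h_o·2πr_oL) = 1/(10.1×2π×0.1347×3.72) = 0.03145 K/W
R_total = 1.657 K/W
Q = ΔT/R_total = 30/1.657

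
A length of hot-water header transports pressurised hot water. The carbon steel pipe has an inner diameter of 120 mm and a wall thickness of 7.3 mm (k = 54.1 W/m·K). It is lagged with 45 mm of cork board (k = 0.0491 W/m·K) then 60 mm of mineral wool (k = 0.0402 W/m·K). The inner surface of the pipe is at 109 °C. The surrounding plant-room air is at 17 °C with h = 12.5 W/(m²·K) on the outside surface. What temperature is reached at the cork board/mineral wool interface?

Per-layer cylindrical resistances, series-summed:
R_carbon steel pipe wall = ln(67.3/60)/(2π×54.1×1) = 3.378×10^-4 K/W
R_cork board = ln(112.3/67.3)/(2π×0.0491×1) = 1.66 K/W
R_mineral wool = ln(172.3/112.3)/(2π×0.0402×1) = 1.695 K/W
R_outer film = 1/(h_o·2πr_oL) = 1/(12.5×2π×0.1723×1) = 0.0739 K/W
R_total = 3.429 K/W
Q = ΔT/R_total = 92/3.429
Q = 26.8 W/m
T_interface = T_inner − Q·ΣR(inner→interface) = 109 − 26.8×1.66

T ≈ 64.5 °C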